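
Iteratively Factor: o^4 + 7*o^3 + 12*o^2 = (o + 4)*(o^3 + 3*o^2) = o*(o + 4)*(o^2 + 3*o) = o^2*(o + 4)*(o + 3)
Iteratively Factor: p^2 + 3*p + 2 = (p + 2)*(p + 1)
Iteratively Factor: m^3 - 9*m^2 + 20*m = (m - 5)*(m^2 - 4*m) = m*(m - 5)*(m - 4)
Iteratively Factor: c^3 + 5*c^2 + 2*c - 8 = (c + 2)*(c^2 + 3*c - 4) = (c + 2)*(c + 4)*(c - 1)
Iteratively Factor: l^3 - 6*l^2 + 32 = (l - 4)*(l^2 - 2*l - 8) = (l - 4)*(l + 2)*(l - 4)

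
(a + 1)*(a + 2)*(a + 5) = a^3 + 8*a^2 + 17*a + 10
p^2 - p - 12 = (p - 4)*(p + 3)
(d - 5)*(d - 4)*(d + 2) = d^3 - 7*d^2 + 2*d + 40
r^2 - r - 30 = (r - 6)*(r + 5)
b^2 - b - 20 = (b - 5)*(b + 4)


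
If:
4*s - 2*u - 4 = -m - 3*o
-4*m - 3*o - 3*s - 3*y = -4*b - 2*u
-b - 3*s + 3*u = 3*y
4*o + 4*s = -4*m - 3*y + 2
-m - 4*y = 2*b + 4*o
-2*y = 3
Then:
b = 85/64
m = 169/96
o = 19/48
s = -17/32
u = -305/192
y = -3/2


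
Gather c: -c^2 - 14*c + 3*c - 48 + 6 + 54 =-c^2 - 11*c + 12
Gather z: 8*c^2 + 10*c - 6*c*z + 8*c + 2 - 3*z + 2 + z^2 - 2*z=8*c^2 + 18*c + z^2 + z*(-6*c - 5) + 4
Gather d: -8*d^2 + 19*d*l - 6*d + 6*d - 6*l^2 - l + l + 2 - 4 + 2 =-8*d^2 + 19*d*l - 6*l^2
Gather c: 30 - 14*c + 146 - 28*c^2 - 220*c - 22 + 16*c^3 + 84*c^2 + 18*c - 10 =16*c^3 + 56*c^2 - 216*c + 144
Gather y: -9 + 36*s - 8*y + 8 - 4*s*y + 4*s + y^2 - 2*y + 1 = 40*s + y^2 + y*(-4*s - 10)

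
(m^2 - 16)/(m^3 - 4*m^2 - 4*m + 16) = (m + 4)/(m^2 - 4)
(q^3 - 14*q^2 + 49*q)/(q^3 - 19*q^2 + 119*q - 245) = q/(q - 5)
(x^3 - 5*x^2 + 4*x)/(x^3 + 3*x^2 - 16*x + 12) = x*(x - 4)/(x^2 + 4*x - 12)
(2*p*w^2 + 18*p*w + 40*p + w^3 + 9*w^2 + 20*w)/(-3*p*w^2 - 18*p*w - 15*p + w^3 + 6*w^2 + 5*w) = (-2*p*w - 8*p - w^2 - 4*w)/(3*p*w + 3*p - w^2 - w)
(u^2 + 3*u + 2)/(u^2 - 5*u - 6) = (u + 2)/(u - 6)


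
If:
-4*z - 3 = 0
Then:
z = -3/4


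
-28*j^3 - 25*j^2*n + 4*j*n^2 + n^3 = (-4*j + n)*(j + n)*(7*j + n)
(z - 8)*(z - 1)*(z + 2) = z^3 - 7*z^2 - 10*z + 16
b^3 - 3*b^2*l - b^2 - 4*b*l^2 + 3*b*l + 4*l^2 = (b - 1)*(b - 4*l)*(b + l)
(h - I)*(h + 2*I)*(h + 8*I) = h^3 + 9*I*h^2 - 6*h + 16*I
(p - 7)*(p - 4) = p^2 - 11*p + 28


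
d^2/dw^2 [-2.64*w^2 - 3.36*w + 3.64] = -5.28000000000000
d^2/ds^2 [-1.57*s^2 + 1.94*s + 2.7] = -3.14000000000000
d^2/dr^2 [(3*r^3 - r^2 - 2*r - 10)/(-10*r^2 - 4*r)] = 2*(14*r^3 + 375*r^2 + 150*r + 20)/(r^3*(125*r^3 + 150*r^2 + 60*r + 8))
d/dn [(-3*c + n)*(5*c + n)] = 2*c + 2*n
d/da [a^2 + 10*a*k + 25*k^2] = 2*a + 10*k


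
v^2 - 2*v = v*(v - 2)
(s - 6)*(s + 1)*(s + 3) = s^3 - 2*s^2 - 21*s - 18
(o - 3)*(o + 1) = o^2 - 2*o - 3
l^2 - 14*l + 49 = (l - 7)^2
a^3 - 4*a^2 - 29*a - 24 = (a - 8)*(a + 1)*(a + 3)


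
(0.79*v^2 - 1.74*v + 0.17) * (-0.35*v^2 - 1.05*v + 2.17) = -0.2765*v^4 - 0.2205*v^3 + 3.4818*v^2 - 3.9543*v + 0.3689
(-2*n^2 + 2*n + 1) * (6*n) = -12*n^3 + 12*n^2 + 6*n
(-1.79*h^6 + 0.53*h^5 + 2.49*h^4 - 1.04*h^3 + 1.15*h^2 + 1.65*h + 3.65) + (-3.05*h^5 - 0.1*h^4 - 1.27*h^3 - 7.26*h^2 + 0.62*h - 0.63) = -1.79*h^6 - 2.52*h^5 + 2.39*h^4 - 2.31*h^3 - 6.11*h^2 + 2.27*h + 3.02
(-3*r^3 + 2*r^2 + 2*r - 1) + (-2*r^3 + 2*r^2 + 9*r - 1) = -5*r^3 + 4*r^2 + 11*r - 2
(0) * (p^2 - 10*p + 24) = 0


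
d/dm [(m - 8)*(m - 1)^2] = (m - 1)*(3*m - 17)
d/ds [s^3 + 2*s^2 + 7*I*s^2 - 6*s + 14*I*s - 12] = 3*s^2 + s*(4 + 14*I) - 6 + 14*I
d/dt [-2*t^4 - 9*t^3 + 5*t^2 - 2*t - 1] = -8*t^3 - 27*t^2 + 10*t - 2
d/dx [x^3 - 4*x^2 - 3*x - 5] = 3*x^2 - 8*x - 3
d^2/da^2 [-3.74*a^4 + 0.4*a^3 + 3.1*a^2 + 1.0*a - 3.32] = -44.88*a^2 + 2.4*a + 6.2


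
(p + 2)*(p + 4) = p^2 + 6*p + 8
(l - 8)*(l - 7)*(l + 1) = l^3 - 14*l^2 + 41*l + 56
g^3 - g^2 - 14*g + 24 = (g - 3)*(g - 2)*(g + 4)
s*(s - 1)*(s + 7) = s^3 + 6*s^2 - 7*s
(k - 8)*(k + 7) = k^2 - k - 56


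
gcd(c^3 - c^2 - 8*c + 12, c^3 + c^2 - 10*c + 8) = c - 2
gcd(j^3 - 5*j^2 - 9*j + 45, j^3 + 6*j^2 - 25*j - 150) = j - 5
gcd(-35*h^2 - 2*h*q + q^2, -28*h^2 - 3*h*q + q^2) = -7*h + q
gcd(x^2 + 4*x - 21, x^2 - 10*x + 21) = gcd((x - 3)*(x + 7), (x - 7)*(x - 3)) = x - 3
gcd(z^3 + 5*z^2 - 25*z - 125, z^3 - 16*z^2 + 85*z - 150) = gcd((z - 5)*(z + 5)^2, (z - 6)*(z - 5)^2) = z - 5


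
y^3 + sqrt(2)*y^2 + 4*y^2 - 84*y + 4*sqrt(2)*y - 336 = (y + 4)*(y - 6*sqrt(2))*(y + 7*sqrt(2))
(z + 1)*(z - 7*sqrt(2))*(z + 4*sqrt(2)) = z^3 - 3*sqrt(2)*z^2 + z^2 - 56*z - 3*sqrt(2)*z - 56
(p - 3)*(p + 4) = p^2 + p - 12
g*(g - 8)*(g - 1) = g^3 - 9*g^2 + 8*g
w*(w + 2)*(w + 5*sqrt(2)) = w^3 + 2*w^2 + 5*sqrt(2)*w^2 + 10*sqrt(2)*w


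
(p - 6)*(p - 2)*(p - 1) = p^3 - 9*p^2 + 20*p - 12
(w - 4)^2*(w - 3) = w^3 - 11*w^2 + 40*w - 48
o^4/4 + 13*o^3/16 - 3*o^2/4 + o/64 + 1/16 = (o/4 + 1)*(o - 1/2)^2*(o + 1/4)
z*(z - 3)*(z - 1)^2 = z^4 - 5*z^3 + 7*z^2 - 3*z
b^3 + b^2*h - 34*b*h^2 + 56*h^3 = (b - 4*h)*(b - 2*h)*(b + 7*h)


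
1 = 1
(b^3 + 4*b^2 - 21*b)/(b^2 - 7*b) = (b^2 + 4*b - 21)/(b - 7)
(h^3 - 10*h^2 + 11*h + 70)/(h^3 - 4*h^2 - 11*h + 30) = (h^2 - 5*h - 14)/(h^2 + h - 6)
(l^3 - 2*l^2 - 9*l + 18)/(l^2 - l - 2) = (l^2 - 9)/(l + 1)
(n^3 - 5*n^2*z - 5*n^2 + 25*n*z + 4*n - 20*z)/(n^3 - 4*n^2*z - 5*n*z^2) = (n^2 - 5*n + 4)/(n*(n + z))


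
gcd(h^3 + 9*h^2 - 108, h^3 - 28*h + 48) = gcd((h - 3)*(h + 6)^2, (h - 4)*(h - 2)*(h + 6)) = h + 6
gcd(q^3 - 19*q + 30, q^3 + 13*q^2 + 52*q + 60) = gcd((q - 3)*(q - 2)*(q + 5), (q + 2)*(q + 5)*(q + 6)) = q + 5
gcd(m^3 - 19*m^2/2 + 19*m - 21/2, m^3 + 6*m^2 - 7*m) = m - 1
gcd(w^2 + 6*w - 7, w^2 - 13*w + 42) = 1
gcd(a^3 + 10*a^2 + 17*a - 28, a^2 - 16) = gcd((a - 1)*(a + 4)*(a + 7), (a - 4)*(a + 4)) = a + 4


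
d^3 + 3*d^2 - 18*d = d*(d - 3)*(d + 6)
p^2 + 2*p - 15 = (p - 3)*(p + 5)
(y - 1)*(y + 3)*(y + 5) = y^3 + 7*y^2 + 7*y - 15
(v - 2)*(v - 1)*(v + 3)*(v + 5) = v^4 + 5*v^3 - 7*v^2 - 29*v + 30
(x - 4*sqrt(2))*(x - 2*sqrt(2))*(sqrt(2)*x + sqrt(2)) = sqrt(2)*x^3 - 12*x^2 + sqrt(2)*x^2 - 12*x + 16*sqrt(2)*x + 16*sqrt(2)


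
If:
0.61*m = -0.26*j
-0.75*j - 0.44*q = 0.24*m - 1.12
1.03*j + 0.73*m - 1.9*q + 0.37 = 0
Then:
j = 1.27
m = -0.54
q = 0.68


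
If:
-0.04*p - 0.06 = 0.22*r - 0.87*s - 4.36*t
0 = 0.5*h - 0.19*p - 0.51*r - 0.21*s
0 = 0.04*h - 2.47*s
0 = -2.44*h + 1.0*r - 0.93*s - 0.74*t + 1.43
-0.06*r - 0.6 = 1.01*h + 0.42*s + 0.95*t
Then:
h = -0.39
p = 5.51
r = -2.44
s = -0.01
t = -0.06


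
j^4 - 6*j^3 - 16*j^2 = j^2*(j - 8)*(j + 2)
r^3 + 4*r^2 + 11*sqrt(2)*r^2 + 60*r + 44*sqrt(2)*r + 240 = (r + 4)*(r + 5*sqrt(2))*(r + 6*sqrt(2))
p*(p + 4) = p^2 + 4*p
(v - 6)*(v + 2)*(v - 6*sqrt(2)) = v^3 - 6*sqrt(2)*v^2 - 4*v^2 - 12*v + 24*sqrt(2)*v + 72*sqrt(2)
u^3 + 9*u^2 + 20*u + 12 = (u + 1)*(u + 2)*(u + 6)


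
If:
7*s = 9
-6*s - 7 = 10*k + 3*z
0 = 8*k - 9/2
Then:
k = 9/16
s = 9/7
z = -1139/168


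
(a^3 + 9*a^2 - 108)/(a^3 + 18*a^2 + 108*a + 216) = (a - 3)/(a + 6)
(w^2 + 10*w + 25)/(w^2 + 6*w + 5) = (w + 5)/(w + 1)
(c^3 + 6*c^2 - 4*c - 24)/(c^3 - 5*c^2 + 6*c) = (c^2 + 8*c + 12)/(c*(c - 3))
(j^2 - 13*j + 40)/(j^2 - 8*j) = (j - 5)/j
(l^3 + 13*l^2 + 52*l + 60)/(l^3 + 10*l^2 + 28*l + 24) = (l + 5)/(l + 2)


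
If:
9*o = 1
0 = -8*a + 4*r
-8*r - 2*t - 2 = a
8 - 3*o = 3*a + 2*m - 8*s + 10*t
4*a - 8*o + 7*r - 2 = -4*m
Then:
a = -2*t/17 - 2/17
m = 9*t/17 + 383/306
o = 1/9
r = -4*t/17 - 4/17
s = 91*t/68 - 211/306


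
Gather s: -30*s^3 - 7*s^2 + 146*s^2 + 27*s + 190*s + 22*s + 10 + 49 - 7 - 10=-30*s^3 + 139*s^2 + 239*s + 42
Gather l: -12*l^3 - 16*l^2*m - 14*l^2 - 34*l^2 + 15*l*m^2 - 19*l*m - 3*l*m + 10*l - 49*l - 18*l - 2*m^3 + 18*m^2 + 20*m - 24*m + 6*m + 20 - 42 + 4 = -12*l^3 + l^2*(-16*m - 48) + l*(15*m^2 - 22*m - 57) - 2*m^3 + 18*m^2 + 2*m - 18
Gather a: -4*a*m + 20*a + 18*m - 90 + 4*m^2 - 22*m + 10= a*(20 - 4*m) + 4*m^2 - 4*m - 80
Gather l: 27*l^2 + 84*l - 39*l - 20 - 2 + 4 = 27*l^2 + 45*l - 18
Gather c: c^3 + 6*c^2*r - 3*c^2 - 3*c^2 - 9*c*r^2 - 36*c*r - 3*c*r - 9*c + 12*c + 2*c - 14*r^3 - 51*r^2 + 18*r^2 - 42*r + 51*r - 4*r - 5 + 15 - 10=c^3 + c^2*(6*r - 6) + c*(-9*r^2 - 39*r + 5) - 14*r^3 - 33*r^2 + 5*r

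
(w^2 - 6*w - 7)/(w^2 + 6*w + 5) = (w - 7)/(w + 5)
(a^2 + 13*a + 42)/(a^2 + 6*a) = (a + 7)/a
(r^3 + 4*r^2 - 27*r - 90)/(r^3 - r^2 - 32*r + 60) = (r + 3)/(r - 2)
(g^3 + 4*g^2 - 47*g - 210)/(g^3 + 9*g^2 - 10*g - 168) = (g^2 - 2*g - 35)/(g^2 + 3*g - 28)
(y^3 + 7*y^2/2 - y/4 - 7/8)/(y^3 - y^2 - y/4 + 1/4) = (y + 7/2)/(y - 1)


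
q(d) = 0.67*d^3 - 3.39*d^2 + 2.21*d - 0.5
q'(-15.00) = 556.16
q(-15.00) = -3057.65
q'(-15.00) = 556.16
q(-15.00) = -3057.65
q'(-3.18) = 44.10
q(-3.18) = -63.35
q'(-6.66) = 136.52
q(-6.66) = -363.51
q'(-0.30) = 4.42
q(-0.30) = -1.49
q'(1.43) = -3.38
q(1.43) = -2.31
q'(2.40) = -2.48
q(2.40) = -5.46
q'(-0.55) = 6.55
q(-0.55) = -2.85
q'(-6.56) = 133.18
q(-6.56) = -350.02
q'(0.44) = -0.38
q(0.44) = -0.13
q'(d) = 2.01*d^2 - 6.78*d + 2.21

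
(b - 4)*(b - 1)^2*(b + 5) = b^4 - b^3 - 21*b^2 + 41*b - 20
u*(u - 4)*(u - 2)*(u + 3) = u^4 - 3*u^3 - 10*u^2 + 24*u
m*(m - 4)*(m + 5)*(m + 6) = m^4 + 7*m^3 - 14*m^2 - 120*m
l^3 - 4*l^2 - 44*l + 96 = (l - 8)*(l - 2)*(l + 6)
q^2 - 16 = (q - 4)*(q + 4)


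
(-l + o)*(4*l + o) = -4*l^2 + 3*l*o + o^2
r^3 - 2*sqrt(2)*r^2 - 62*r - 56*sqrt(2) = (r - 7*sqrt(2))*(r + sqrt(2))*(r + 4*sqrt(2))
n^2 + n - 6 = (n - 2)*(n + 3)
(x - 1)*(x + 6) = x^2 + 5*x - 6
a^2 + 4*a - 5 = (a - 1)*(a + 5)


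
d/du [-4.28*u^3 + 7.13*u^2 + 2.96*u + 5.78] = -12.84*u^2 + 14.26*u + 2.96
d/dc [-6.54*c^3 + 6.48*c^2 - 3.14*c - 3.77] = -19.62*c^2 + 12.96*c - 3.14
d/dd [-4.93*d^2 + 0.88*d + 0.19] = 0.88 - 9.86*d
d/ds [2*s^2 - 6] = 4*s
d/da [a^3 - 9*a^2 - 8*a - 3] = 3*a^2 - 18*a - 8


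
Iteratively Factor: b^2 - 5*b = (b)*(b - 5)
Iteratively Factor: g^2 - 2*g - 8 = (g - 4)*(g + 2)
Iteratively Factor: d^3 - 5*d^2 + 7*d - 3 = (d - 3)*(d^2 - 2*d + 1) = (d - 3)*(d - 1)*(d - 1)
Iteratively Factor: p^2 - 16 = (p - 4)*(p + 4)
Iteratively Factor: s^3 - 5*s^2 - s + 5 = (s - 1)*(s^2 - 4*s - 5) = (s - 1)*(s + 1)*(s - 5)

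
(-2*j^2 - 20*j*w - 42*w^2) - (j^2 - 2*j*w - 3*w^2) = -3*j^2 - 18*j*w - 39*w^2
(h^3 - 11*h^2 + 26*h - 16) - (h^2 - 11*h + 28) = h^3 - 12*h^2 + 37*h - 44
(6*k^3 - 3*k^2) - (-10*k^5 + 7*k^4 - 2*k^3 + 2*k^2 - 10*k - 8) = 10*k^5 - 7*k^4 + 8*k^3 - 5*k^2 + 10*k + 8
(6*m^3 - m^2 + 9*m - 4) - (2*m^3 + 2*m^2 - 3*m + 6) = 4*m^3 - 3*m^2 + 12*m - 10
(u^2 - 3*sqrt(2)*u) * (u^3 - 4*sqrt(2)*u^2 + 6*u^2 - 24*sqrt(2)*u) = u^5 - 7*sqrt(2)*u^4 + 6*u^4 - 42*sqrt(2)*u^3 + 24*u^3 + 144*u^2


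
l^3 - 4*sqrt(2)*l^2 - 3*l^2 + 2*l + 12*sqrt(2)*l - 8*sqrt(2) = (l - 2)*(l - 1)*(l - 4*sqrt(2))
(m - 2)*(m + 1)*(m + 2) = m^3 + m^2 - 4*m - 4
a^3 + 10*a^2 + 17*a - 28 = (a - 1)*(a + 4)*(a + 7)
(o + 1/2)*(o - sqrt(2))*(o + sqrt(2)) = o^3 + o^2/2 - 2*o - 1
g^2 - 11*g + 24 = (g - 8)*(g - 3)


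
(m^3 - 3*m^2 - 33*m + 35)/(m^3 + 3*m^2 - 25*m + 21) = (m^2 - 2*m - 35)/(m^2 + 4*m - 21)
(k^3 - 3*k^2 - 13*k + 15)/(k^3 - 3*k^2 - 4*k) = (-k^3 + 3*k^2 + 13*k - 15)/(k*(-k^2 + 3*k + 4))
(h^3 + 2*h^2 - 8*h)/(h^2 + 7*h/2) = 2*(h^2 + 2*h - 8)/(2*h + 7)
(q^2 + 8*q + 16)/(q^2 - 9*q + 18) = (q^2 + 8*q + 16)/(q^2 - 9*q + 18)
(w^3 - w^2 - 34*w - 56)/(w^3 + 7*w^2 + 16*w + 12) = (w^2 - 3*w - 28)/(w^2 + 5*w + 6)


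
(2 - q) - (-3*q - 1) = 2*q + 3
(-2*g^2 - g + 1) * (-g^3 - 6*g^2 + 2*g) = 2*g^5 + 13*g^4 + g^3 - 8*g^2 + 2*g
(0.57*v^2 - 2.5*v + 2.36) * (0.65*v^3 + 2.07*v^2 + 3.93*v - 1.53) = 0.3705*v^5 - 0.4451*v^4 - 1.4009*v^3 - 5.8119*v^2 + 13.0998*v - 3.6108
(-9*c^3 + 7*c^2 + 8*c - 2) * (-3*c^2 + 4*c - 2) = 27*c^5 - 57*c^4 + 22*c^3 + 24*c^2 - 24*c + 4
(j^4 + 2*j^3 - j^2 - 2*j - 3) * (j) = j^5 + 2*j^4 - j^3 - 2*j^2 - 3*j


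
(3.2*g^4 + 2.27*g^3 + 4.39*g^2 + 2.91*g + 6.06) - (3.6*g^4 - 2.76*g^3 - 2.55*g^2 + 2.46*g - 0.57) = -0.4*g^4 + 5.03*g^3 + 6.94*g^2 + 0.45*g + 6.63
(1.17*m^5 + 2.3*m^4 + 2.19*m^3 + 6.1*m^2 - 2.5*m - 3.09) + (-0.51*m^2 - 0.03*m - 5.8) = 1.17*m^5 + 2.3*m^4 + 2.19*m^3 + 5.59*m^2 - 2.53*m - 8.89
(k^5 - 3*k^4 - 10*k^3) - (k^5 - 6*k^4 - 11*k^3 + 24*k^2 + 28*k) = 3*k^4 + k^3 - 24*k^2 - 28*k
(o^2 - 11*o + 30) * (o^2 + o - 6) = o^4 - 10*o^3 + 13*o^2 + 96*o - 180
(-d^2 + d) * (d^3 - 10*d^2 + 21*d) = -d^5 + 11*d^4 - 31*d^3 + 21*d^2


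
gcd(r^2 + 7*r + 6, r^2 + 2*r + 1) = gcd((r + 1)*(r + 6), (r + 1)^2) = r + 1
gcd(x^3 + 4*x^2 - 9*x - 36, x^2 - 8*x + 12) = 1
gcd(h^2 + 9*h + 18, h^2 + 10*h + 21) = h + 3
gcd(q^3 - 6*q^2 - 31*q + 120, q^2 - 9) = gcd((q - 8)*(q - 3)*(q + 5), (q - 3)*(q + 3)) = q - 3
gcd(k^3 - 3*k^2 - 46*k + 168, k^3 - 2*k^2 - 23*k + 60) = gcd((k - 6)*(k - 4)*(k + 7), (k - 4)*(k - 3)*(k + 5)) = k - 4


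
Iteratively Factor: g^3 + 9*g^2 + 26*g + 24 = (g + 2)*(g^2 + 7*g + 12) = (g + 2)*(g + 4)*(g + 3)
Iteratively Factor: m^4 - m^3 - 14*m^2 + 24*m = (m + 4)*(m^3 - 5*m^2 + 6*m) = m*(m + 4)*(m^2 - 5*m + 6) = m*(m - 2)*(m + 4)*(m - 3)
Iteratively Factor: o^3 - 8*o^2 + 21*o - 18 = (o - 3)*(o^2 - 5*o + 6) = (o - 3)*(o - 2)*(o - 3)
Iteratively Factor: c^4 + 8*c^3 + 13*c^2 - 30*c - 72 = (c - 2)*(c^3 + 10*c^2 + 33*c + 36) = (c - 2)*(c + 3)*(c^2 + 7*c + 12) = (c - 2)*(c + 3)^2*(c + 4)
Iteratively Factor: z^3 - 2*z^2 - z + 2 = (z - 2)*(z^2 - 1) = (z - 2)*(z - 1)*(z + 1)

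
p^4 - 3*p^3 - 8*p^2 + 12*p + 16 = (p - 4)*(p - 2)*(p + 1)*(p + 2)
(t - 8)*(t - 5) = t^2 - 13*t + 40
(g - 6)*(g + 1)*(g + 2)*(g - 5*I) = g^4 - 3*g^3 - 5*I*g^3 - 16*g^2 + 15*I*g^2 - 12*g + 80*I*g + 60*I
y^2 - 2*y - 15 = (y - 5)*(y + 3)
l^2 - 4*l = l*(l - 4)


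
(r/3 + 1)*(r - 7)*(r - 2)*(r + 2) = r^4/3 - 4*r^3/3 - 25*r^2/3 + 16*r/3 + 28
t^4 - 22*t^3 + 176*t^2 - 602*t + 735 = (t - 7)^2*(t - 5)*(t - 3)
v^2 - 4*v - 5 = (v - 5)*(v + 1)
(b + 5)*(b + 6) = b^2 + 11*b + 30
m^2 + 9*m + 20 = (m + 4)*(m + 5)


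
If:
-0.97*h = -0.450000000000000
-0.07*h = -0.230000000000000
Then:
No Solution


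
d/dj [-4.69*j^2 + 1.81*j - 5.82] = 1.81 - 9.38*j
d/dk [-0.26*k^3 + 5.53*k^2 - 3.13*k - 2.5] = -0.78*k^2 + 11.06*k - 3.13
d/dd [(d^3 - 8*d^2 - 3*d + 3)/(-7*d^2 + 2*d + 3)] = (-7*d^4 + 4*d^3 - 28*d^2 - 6*d - 15)/(49*d^4 - 28*d^3 - 38*d^2 + 12*d + 9)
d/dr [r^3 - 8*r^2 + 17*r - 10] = 3*r^2 - 16*r + 17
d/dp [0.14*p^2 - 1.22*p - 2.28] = 0.28*p - 1.22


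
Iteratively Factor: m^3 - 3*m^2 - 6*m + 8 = (m - 4)*(m^2 + m - 2) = (m - 4)*(m + 2)*(m - 1)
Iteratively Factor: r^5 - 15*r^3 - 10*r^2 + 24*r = (r + 2)*(r^4 - 2*r^3 - 11*r^2 + 12*r) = (r - 1)*(r + 2)*(r^3 - r^2 - 12*r) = (r - 4)*(r - 1)*(r + 2)*(r^2 + 3*r) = (r - 4)*(r - 1)*(r + 2)*(r + 3)*(r)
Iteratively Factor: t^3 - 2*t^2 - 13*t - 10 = (t + 2)*(t^2 - 4*t - 5) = (t + 1)*(t + 2)*(t - 5)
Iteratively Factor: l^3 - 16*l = (l)*(l^2 - 16) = l*(l - 4)*(l + 4)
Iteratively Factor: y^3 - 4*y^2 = (y)*(y^2 - 4*y) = y^2*(y - 4)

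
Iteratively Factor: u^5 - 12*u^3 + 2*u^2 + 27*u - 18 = (u + 2)*(u^4 - 2*u^3 - 8*u^2 + 18*u - 9) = (u - 1)*(u + 2)*(u^3 - u^2 - 9*u + 9) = (u - 1)*(u + 2)*(u + 3)*(u^2 - 4*u + 3) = (u - 1)^2*(u + 2)*(u + 3)*(u - 3)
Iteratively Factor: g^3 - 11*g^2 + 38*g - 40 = (g - 4)*(g^2 - 7*g + 10) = (g - 5)*(g - 4)*(g - 2)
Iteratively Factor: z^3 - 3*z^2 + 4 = (z + 1)*(z^2 - 4*z + 4) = (z - 2)*(z + 1)*(z - 2)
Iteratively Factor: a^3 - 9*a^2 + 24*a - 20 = (a - 2)*(a^2 - 7*a + 10) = (a - 5)*(a - 2)*(a - 2)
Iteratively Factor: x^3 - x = (x)*(x^2 - 1) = x*(x + 1)*(x - 1)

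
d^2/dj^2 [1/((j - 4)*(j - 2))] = 2*((j - 4)^2 + (j - 4)*(j - 2) + (j - 2)^2)/((j - 4)^3*(j - 2)^3)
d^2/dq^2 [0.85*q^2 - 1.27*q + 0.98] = 1.70000000000000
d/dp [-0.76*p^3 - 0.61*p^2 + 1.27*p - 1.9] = -2.28*p^2 - 1.22*p + 1.27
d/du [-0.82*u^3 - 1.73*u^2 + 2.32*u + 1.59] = -2.46*u^2 - 3.46*u + 2.32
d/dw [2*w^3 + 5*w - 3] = 6*w^2 + 5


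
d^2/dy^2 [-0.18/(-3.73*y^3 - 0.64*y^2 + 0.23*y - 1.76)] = (-(4.0284*y + 0.2304)*(3.73*y^3 + 0.64*y^2 - 0.23*y + 1.76) + 0.18*(11.19*y^2 + 1.28*y - 0.23)*(22.38*y^2 + 2.56*y - 0.46))/(3.73*y^3 + 0.64*y^2 - 0.23*y + 1.76)^3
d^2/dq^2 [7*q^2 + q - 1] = 14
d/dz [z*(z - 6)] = 2*z - 6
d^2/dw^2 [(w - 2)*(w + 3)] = 2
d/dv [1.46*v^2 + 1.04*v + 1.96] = 2.92*v + 1.04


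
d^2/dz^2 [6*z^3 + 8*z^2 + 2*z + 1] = 36*z + 16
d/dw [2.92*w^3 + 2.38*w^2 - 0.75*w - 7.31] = 8.76*w^2 + 4.76*w - 0.75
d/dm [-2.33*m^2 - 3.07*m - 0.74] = -4.66*m - 3.07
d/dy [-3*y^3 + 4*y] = 4 - 9*y^2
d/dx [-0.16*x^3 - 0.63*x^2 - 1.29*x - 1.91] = -0.48*x^2 - 1.26*x - 1.29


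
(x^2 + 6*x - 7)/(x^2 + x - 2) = (x + 7)/(x + 2)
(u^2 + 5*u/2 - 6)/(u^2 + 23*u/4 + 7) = 2*(2*u - 3)/(4*u + 7)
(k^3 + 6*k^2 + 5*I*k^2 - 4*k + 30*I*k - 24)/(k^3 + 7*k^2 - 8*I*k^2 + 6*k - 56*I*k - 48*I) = (k^2 + 5*I*k - 4)/(k^2 + k*(1 - 8*I) - 8*I)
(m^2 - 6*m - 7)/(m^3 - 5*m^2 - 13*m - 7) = 1/(m + 1)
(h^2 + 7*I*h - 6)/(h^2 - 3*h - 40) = (-h^2 - 7*I*h + 6)/(-h^2 + 3*h + 40)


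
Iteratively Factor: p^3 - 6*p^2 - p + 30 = (p + 2)*(p^2 - 8*p + 15) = (p - 3)*(p + 2)*(p - 5)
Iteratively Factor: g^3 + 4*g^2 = (g)*(g^2 + 4*g) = g^2*(g + 4)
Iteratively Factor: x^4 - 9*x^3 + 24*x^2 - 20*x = (x)*(x^3 - 9*x^2 + 24*x - 20) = x*(x - 2)*(x^2 - 7*x + 10) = x*(x - 5)*(x - 2)*(x - 2)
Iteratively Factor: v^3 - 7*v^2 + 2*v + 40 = (v - 4)*(v^2 - 3*v - 10) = (v - 5)*(v - 4)*(v + 2)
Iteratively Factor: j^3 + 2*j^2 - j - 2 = (j - 1)*(j^2 + 3*j + 2) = (j - 1)*(j + 2)*(j + 1)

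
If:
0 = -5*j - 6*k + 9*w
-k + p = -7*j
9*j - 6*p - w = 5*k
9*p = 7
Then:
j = -245/843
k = -3178/2529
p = 7/9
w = -2527/2529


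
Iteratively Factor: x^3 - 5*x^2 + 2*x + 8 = (x + 1)*(x^2 - 6*x + 8) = (x - 4)*(x + 1)*(x - 2)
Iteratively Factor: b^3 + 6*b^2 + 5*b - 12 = (b - 1)*(b^2 + 7*b + 12) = (b - 1)*(b + 4)*(b + 3)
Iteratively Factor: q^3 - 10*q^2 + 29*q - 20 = (q - 4)*(q^2 - 6*q + 5) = (q - 4)*(q - 1)*(q - 5)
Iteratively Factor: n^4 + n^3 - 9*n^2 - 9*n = (n + 1)*(n^3 - 9*n) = (n - 3)*(n + 1)*(n^2 + 3*n) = (n - 3)*(n + 1)*(n + 3)*(n)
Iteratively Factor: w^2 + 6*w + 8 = (w + 2)*(w + 4)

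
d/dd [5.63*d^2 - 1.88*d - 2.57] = 11.26*d - 1.88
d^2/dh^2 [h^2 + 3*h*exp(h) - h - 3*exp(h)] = 3*h*exp(h) + 3*exp(h) + 2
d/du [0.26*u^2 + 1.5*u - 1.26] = 0.52*u + 1.5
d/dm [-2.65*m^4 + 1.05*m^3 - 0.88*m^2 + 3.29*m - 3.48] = -10.6*m^3 + 3.15*m^2 - 1.76*m + 3.29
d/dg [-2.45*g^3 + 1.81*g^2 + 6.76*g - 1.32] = -7.35*g^2 + 3.62*g + 6.76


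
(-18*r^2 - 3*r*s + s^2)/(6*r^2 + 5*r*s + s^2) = (-6*r + s)/(2*r + s)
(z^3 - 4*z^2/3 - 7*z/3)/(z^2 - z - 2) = z*(3*z - 7)/(3*(z - 2))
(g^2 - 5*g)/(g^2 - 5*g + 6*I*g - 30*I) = g/(g + 6*I)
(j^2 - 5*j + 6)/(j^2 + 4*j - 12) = (j - 3)/(j + 6)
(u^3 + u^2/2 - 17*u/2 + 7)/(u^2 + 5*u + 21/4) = 2*(u^2 - 3*u + 2)/(2*u + 3)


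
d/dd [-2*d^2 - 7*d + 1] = -4*d - 7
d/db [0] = 0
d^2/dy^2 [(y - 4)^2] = 2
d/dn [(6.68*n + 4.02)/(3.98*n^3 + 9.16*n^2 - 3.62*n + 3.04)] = (-53.1728*n^3 - 109.1876*n^2 - 73.6464*n + 34.8596)/(15.8404*n^6 + 72.9136*n^5 + 55.0904*n^4 - 42.12*n^3 + 68.7972*n^2 - 22.0096*n + 9.2416)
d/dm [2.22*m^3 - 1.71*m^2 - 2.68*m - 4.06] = 6.66*m^2 - 3.42*m - 2.68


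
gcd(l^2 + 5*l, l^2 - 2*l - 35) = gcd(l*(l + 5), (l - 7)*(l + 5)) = l + 5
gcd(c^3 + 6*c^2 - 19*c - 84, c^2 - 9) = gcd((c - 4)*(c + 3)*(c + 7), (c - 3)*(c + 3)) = c + 3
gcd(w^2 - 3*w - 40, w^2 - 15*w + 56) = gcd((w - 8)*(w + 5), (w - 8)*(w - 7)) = w - 8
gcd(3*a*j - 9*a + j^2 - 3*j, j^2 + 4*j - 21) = j - 3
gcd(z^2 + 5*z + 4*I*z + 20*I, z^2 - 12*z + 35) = 1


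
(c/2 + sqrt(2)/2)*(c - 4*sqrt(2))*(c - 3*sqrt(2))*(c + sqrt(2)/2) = c^4/2 - 11*sqrt(2)*c^3/4 + 2*c^2 + 29*sqrt(2)*c/2 + 12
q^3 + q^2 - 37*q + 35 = (q - 5)*(q - 1)*(q + 7)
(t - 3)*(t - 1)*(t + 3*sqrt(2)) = t^3 - 4*t^2 + 3*sqrt(2)*t^2 - 12*sqrt(2)*t + 3*t + 9*sqrt(2)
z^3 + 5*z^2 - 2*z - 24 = (z - 2)*(z + 3)*(z + 4)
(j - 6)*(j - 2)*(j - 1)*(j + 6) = j^4 - 3*j^3 - 34*j^2 + 108*j - 72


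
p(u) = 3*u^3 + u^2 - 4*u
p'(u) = 9*u^2 + 2*u - 4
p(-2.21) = -18.66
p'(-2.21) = 35.54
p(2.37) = 36.07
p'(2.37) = 51.29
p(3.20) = 95.74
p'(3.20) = 94.56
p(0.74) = -1.20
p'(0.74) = 2.41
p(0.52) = -1.39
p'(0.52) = -0.53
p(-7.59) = -1223.77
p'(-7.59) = 499.29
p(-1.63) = -3.82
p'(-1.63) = 16.65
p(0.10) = -0.39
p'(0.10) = -3.71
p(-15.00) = -9840.00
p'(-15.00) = 1991.00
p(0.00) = 0.00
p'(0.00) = -4.00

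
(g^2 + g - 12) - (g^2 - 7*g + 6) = 8*g - 18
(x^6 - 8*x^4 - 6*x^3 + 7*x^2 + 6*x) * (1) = x^6 - 8*x^4 - 6*x^3 + 7*x^2 + 6*x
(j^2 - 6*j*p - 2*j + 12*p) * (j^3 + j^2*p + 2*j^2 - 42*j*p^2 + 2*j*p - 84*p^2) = j^5 - 5*j^4*p - 48*j^3*p^2 - 4*j^3 + 252*j^2*p^3 + 20*j^2*p + 192*j*p^2 - 1008*p^3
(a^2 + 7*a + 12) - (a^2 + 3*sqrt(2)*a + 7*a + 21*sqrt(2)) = -3*sqrt(2)*a - 21*sqrt(2) + 12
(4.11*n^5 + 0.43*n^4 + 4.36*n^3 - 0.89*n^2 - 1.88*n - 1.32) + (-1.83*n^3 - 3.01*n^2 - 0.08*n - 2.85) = 4.11*n^5 + 0.43*n^4 + 2.53*n^3 - 3.9*n^2 - 1.96*n - 4.17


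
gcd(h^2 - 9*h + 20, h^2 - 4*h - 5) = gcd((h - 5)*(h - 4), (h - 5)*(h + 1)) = h - 5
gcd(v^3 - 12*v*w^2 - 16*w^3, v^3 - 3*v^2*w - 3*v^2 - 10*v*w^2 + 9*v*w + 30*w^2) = v + 2*w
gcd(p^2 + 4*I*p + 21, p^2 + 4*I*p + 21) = p^2 + 4*I*p + 21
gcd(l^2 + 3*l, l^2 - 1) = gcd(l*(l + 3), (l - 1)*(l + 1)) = 1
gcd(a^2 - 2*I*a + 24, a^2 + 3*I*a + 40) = 1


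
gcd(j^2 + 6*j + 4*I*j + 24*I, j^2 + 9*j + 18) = j + 6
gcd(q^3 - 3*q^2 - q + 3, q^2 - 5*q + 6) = q - 3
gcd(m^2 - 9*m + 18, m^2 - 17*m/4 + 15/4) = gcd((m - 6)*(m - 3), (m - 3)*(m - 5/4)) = m - 3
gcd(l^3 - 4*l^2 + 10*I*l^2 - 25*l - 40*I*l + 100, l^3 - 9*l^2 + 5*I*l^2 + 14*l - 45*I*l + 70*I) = l + 5*I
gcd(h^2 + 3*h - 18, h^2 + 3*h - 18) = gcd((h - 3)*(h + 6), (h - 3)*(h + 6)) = h^2 + 3*h - 18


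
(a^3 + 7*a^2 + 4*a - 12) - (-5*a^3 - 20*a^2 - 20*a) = 6*a^3 + 27*a^2 + 24*a - 12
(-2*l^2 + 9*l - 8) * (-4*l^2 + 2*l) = 8*l^4 - 40*l^3 + 50*l^2 - 16*l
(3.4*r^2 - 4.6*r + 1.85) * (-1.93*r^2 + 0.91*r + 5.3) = -6.562*r^4 + 11.972*r^3 + 10.2635*r^2 - 22.6965*r + 9.805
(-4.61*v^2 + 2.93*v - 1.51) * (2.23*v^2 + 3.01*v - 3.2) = -10.2803*v^4 - 7.3422*v^3 + 20.204*v^2 - 13.9211*v + 4.832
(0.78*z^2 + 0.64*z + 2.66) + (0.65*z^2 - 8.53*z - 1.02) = 1.43*z^2 - 7.89*z + 1.64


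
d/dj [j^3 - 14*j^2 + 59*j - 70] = 3*j^2 - 28*j + 59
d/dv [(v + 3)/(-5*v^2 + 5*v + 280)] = (-v^2 + v + (v + 3)*(2*v - 1) + 56)/(5*(-v^2 + v + 56)^2)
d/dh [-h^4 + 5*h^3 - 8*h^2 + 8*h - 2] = -4*h^3 + 15*h^2 - 16*h + 8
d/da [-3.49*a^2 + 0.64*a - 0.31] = 0.64 - 6.98*a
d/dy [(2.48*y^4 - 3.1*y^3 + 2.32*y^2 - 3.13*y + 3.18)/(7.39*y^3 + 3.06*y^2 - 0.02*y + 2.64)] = (18.3272*y^6 + 15.1776*y^5 - 26.7796*y^4 + 72.5742*y^3 - 85.5212*y^2 - 7.212*y - 8.1996)/(54.6121*y^6 + 45.2268*y^5 + 9.068*y^4 + 38.8968*y^3 + 16.1572*y^2 - 0.1056*y + 6.9696)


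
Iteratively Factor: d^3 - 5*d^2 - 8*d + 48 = (d + 3)*(d^2 - 8*d + 16) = (d - 4)*(d + 3)*(d - 4)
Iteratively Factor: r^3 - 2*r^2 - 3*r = (r)*(r^2 - 2*r - 3) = r*(r + 1)*(r - 3)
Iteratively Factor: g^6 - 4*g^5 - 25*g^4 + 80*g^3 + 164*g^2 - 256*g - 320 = (g + 4)*(g^5 - 8*g^4 + 7*g^3 + 52*g^2 - 44*g - 80) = (g + 2)*(g + 4)*(g^4 - 10*g^3 + 27*g^2 - 2*g - 40) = (g - 4)*(g + 2)*(g + 4)*(g^3 - 6*g^2 + 3*g + 10) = (g - 4)*(g - 2)*(g + 2)*(g + 4)*(g^2 - 4*g - 5) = (g - 4)*(g - 2)*(g + 1)*(g + 2)*(g + 4)*(g - 5)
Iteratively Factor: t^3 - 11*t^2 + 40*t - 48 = (t - 4)*(t^2 - 7*t + 12) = (t - 4)*(t - 3)*(t - 4)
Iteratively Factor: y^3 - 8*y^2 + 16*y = (y)*(y^2 - 8*y + 16) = y*(y - 4)*(y - 4)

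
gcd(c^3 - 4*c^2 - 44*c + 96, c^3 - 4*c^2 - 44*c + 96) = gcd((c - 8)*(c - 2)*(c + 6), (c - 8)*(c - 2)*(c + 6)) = c^3 - 4*c^2 - 44*c + 96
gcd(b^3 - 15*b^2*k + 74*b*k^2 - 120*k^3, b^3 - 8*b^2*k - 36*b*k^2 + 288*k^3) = b - 6*k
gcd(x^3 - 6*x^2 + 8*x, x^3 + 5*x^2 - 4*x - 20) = x - 2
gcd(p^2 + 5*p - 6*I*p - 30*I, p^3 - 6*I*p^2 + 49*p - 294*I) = p - 6*I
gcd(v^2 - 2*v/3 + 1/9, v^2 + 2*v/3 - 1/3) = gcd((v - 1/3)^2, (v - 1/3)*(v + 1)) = v - 1/3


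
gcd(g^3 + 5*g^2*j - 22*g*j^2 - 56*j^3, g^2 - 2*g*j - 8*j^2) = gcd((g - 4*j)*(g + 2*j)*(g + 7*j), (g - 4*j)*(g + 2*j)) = g^2 - 2*g*j - 8*j^2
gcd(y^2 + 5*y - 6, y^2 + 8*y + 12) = y + 6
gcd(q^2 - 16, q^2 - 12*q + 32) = q - 4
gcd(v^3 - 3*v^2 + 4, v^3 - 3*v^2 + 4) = v^3 - 3*v^2 + 4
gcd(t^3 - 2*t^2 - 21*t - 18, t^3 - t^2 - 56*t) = 1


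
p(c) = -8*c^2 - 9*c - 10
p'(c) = -16*c - 9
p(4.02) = -175.46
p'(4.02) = -73.32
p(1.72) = -49.15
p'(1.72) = -36.52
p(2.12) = -65.04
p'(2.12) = -42.92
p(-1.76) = -18.94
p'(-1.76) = 19.16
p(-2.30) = -31.62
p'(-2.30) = 27.80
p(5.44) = -295.71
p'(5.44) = -96.04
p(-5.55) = -206.47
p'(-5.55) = 79.80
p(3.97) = -171.82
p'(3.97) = -72.52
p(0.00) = -10.00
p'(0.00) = -9.00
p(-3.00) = -55.00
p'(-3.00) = 39.00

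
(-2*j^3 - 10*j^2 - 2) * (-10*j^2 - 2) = 20*j^5 + 100*j^4 + 4*j^3 + 40*j^2 + 4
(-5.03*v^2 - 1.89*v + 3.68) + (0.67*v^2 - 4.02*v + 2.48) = -4.36*v^2 - 5.91*v + 6.16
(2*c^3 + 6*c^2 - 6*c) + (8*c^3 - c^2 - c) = 10*c^3 + 5*c^2 - 7*c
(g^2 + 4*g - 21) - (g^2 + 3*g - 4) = g - 17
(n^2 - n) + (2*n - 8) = n^2 + n - 8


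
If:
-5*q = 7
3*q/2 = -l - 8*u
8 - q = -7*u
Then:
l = 899/70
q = -7/5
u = -47/35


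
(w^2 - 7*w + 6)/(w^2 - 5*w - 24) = (-w^2 + 7*w - 6)/(-w^2 + 5*w + 24)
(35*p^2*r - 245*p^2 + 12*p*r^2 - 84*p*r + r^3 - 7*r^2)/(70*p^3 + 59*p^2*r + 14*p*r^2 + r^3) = (r - 7)/(2*p + r)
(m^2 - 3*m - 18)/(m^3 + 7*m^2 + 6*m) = (m^2 - 3*m - 18)/(m*(m^2 + 7*m + 6))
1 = 1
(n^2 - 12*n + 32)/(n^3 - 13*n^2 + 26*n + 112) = (n - 4)/(n^2 - 5*n - 14)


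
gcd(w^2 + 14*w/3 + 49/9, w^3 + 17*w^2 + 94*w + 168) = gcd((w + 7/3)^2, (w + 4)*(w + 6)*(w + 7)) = 1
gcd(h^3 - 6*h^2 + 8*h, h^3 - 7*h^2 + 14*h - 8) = h^2 - 6*h + 8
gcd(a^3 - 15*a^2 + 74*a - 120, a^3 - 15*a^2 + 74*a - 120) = a^3 - 15*a^2 + 74*a - 120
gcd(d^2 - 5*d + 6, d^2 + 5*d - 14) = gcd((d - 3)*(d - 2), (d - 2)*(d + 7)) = d - 2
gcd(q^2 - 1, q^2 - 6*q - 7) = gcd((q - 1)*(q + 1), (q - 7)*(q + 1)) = q + 1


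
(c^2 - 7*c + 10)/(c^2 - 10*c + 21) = (c^2 - 7*c + 10)/(c^2 - 10*c + 21)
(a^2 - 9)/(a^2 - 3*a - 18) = (a - 3)/(a - 6)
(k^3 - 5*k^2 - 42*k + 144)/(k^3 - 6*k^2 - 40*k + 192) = (k - 3)/(k - 4)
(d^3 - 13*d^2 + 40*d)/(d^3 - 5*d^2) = (d - 8)/d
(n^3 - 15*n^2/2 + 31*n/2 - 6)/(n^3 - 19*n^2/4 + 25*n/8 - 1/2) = 4*(n - 3)/(4*n - 1)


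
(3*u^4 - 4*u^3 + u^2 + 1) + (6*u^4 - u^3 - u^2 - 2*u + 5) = 9*u^4 - 5*u^3 - 2*u + 6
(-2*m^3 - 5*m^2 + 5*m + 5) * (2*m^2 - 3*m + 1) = -4*m^5 - 4*m^4 + 23*m^3 - 10*m^2 - 10*m + 5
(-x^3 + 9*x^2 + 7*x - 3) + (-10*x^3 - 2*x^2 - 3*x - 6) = -11*x^3 + 7*x^2 + 4*x - 9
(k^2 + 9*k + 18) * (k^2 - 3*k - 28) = k^4 + 6*k^3 - 37*k^2 - 306*k - 504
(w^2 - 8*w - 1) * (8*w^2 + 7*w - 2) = 8*w^4 - 57*w^3 - 66*w^2 + 9*w + 2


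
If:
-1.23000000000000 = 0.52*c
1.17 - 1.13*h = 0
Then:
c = -2.37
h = 1.04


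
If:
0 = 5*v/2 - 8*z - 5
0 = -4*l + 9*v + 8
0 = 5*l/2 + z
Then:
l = 13/38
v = -14/19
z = -65/76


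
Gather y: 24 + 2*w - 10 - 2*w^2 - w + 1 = -2*w^2 + w + 15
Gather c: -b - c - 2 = -b - c - 2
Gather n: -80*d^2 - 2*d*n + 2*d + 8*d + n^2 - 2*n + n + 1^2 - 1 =-80*d^2 + 10*d + n^2 + n*(-2*d - 1)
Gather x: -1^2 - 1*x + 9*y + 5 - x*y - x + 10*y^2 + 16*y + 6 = x*(-y - 2) + 10*y^2 + 25*y + 10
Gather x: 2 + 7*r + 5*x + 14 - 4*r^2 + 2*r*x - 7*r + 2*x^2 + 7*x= -4*r^2 + 2*x^2 + x*(2*r + 12) + 16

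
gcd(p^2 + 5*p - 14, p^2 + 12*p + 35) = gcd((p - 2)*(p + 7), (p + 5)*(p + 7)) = p + 7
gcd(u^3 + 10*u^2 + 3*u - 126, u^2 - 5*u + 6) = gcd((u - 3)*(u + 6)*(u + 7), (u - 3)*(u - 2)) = u - 3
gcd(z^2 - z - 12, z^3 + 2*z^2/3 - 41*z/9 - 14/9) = 1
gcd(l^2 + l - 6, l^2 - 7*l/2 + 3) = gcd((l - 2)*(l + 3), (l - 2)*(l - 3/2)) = l - 2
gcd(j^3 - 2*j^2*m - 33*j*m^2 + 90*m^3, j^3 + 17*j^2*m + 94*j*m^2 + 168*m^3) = j + 6*m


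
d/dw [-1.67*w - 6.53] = -1.67000000000000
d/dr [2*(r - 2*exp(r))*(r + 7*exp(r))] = 10*r*exp(r) + 4*r - 56*exp(2*r) + 10*exp(r)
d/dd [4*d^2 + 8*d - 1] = 8*d + 8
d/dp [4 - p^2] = -2*p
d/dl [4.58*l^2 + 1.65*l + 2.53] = 9.16*l + 1.65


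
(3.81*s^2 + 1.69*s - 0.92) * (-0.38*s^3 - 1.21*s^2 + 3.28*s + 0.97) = -1.4478*s^5 - 5.2523*s^4 + 10.8015*s^3 + 10.3521*s^2 - 1.3783*s - 0.8924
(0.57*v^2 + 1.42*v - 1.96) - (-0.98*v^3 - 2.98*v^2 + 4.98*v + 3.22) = 0.98*v^3 + 3.55*v^2 - 3.56*v - 5.18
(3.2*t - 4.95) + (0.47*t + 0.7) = 3.67*t - 4.25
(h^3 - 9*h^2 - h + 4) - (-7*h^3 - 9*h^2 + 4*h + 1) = 8*h^3 - 5*h + 3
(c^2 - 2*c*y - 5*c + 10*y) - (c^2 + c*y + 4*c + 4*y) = -3*c*y - 9*c + 6*y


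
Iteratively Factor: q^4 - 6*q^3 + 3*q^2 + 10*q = (q)*(q^3 - 6*q^2 + 3*q + 10) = q*(q + 1)*(q^2 - 7*q + 10) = q*(q - 5)*(q + 1)*(q - 2)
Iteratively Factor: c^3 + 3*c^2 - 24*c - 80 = (c - 5)*(c^2 + 8*c + 16) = (c - 5)*(c + 4)*(c + 4)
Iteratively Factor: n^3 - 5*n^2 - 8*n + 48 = (n - 4)*(n^2 - n - 12) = (n - 4)^2*(n + 3)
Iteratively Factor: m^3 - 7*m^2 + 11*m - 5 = (m - 1)*(m^2 - 6*m + 5) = (m - 1)^2*(m - 5)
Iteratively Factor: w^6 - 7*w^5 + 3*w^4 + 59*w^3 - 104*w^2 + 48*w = (w - 1)*(w^5 - 6*w^4 - 3*w^3 + 56*w^2 - 48*w) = (w - 4)*(w - 1)*(w^4 - 2*w^3 - 11*w^2 + 12*w) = (w - 4)*(w - 1)*(w + 3)*(w^3 - 5*w^2 + 4*w) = w*(w - 4)*(w - 1)*(w + 3)*(w^2 - 5*w + 4) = w*(w - 4)^2*(w - 1)*(w + 3)*(w - 1)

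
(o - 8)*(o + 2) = o^2 - 6*o - 16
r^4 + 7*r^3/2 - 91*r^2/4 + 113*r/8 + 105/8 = (r - 5/2)*(r - 3/2)*(r + 1/2)*(r + 7)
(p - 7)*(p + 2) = p^2 - 5*p - 14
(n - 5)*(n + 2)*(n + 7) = n^3 + 4*n^2 - 31*n - 70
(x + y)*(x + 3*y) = x^2 + 4*x*y + 3*y^2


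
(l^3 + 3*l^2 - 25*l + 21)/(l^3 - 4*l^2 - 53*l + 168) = (l - 1)/(l - 8)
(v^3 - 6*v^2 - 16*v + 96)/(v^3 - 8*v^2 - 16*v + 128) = (v - 6)/(v - 8)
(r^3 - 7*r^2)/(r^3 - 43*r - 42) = r^2/(r^2 + 7*r + 6)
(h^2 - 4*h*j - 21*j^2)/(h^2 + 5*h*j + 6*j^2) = (h - 7*j)/(h + 2*j)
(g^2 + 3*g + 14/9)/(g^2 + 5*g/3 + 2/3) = (g + 7/3)/(g + 1)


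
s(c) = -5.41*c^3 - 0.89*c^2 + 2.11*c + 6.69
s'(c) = -16.23*c^2 - 1.78*c + 2.11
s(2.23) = -53.03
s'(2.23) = -82.57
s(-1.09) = 10.34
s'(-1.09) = -15.23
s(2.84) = -118.42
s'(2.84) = -133.85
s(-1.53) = 20.75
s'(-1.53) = -33.16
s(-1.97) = 40.44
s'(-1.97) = -57.37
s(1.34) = -5.10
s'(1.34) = -29.42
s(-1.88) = 35.53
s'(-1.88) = -51.91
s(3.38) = -205.25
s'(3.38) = -189.32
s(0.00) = 6.69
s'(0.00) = 2.11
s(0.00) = 6.69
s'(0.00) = 2.11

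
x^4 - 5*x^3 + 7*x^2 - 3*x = x*(x - 3)*(x - 1)^2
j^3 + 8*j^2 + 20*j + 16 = (j + 2)^2*(j + 4)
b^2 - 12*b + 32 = (b - 8)*(b - 4)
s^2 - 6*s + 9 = (s - 3)^2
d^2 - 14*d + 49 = (d - 7)^2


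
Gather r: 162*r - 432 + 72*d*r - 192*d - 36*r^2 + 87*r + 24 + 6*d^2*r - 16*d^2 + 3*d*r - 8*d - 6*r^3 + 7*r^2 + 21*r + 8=-16*d^2 - 200*d - 6*r^3 - 29*r^2 + r*(6*d^2 + 75*d + 270) - 400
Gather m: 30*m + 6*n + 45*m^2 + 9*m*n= 45*m^2 + m*(9*n + 30) + 6*n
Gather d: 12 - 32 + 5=-15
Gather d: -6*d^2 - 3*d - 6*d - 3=-6*d^2 - 9*d - 3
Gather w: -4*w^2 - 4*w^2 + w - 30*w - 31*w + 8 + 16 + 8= -8*w^2 - 60*w + 32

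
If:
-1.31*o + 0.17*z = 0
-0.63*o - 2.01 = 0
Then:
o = -3.19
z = -24.59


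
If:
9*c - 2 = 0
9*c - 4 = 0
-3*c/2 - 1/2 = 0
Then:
No Solution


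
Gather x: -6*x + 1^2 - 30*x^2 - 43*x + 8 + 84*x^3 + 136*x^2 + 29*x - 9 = 84*x^3 + 106*x^2 - 20*x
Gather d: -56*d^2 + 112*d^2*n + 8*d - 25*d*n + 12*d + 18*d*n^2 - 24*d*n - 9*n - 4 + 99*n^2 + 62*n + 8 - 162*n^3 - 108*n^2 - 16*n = d^2*(112*n - 56) + d*(18*n^2 - 49*n + 20) - 162*n^3 - 9*n^2 + 37*n + 4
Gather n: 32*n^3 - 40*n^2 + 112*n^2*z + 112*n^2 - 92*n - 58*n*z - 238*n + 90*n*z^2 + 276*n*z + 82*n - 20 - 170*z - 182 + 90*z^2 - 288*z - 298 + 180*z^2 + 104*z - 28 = 32*n^3 + n^2*(112*z + 72) + n*(90*z^2 + 218*z - 248) + 270*z^2 - 354*z - 528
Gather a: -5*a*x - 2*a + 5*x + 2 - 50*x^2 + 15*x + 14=a*(-5*x - 2) - 50*x^2 + 20*x + 16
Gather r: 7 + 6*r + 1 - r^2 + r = -r^2 + 7*r + 8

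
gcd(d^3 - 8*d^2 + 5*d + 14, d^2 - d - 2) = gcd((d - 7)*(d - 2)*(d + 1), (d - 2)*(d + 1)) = d^2 - d - 2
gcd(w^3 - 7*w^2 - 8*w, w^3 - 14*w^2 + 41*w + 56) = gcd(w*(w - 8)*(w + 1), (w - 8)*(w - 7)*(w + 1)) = w^2 - 7*w - 8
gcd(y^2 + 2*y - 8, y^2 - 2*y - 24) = y + 4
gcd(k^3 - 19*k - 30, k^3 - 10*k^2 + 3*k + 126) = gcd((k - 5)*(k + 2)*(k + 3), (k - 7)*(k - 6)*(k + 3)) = k + 3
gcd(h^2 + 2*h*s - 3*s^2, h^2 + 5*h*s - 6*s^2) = -h + s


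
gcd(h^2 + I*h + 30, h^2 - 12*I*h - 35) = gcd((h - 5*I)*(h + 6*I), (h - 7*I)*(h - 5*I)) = h - 5*I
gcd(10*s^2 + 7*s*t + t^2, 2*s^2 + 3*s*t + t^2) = 2*s + t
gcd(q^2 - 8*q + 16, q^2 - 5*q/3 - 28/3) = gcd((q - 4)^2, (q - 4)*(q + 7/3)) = q - 4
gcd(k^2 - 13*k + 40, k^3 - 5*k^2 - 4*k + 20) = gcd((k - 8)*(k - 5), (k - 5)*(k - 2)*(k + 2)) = k - 5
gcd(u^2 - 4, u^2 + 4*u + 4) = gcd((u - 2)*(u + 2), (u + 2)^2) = u + 2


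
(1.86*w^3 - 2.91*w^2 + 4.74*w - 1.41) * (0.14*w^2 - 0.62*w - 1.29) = 0.2604*w^5 - 1.5606*w^4 + 0.0684000000000002*w^3 + 0.6177*w^2 - 5.2404*w + 1.8189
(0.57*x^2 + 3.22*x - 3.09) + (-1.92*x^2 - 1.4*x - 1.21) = -1.35*x^2 + 1.82*x - 4.3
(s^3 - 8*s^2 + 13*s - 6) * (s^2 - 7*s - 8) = s^5 - 15*s^4 + 61*s^3 - 33*s^2 - 62*s + 48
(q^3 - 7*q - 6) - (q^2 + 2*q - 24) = q^3 - q^2 - 9*q + 18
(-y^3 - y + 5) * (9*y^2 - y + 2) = -9*y^5 + y^4 - 11*y^3 + 46*y^2 - 7*y + 10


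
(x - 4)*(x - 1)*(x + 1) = x^3 - 4*x^2 - x + 4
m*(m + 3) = m^2 + 3*m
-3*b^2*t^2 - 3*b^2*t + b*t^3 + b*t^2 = t*(-3*b + t)*(b*t + b)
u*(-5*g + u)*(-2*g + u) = 10*g^2*u - 7*g*u^2 + u^3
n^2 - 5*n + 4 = (n - 4)*(n - 1)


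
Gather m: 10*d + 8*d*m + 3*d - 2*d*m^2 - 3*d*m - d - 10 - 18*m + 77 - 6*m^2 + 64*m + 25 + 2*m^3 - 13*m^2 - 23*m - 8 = 12*d + 2*m^3 + m^2*(-2*d - 19) + m*(5*d + 23) + 84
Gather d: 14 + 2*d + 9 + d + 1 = 3*d + 24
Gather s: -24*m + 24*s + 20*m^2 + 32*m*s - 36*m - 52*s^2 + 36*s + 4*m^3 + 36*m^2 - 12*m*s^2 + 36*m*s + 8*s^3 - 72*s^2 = 4*m^3 + 56*m^2 - 60*m + 8*s^3 + s^2*(-12*m - 124) + s*(68*m + 60)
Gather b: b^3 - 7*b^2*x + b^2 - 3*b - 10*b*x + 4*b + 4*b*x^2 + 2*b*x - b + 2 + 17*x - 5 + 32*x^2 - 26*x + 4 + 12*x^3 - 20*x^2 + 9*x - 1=b^3 + b^2*(1 - 7*x) + b*(4*x^2 - 8*x) + 12*x^3 + 12*x^2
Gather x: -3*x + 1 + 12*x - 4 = 9*x - 3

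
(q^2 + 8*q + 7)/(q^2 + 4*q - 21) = (q + 1)/(q - 3)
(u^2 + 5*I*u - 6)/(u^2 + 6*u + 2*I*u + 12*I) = (u + 3*I)/(u + 6)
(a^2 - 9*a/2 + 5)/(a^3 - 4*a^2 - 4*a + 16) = (a - 5/2)/(a^2 - 2*a - 8)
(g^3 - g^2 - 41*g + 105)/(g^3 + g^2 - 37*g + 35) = (g - 3)/(g - 1)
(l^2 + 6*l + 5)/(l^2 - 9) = (l^2 + 6*l + 5)/(l^2 - 9)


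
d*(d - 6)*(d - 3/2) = d^3 - 15*d^2/2 + 9*d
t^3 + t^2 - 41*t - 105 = (t - 7)*(t + 3)*(t + 5)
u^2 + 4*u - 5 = (u - 1)*(u + 5)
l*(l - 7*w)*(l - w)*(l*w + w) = l^4*w - 8*l^3*w^2 + l^3*w + 7*l^2*w^3 - 8*l^2*w^2 + 7*l*w^3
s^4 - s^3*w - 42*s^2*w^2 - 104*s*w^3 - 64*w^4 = (s - 8*w)*(s + w)*(s + 2*w)*(s + 4*w)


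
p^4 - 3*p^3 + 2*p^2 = p^2*(p - 2)*(p - 1)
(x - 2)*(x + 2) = x^2 - 4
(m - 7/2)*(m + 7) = m^2 + 7*m/2 - 49/2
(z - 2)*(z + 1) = z^2 - z - 2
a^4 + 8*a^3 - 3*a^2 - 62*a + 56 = (a - 2)*(a - 1)*(a + 4)*(a + 7)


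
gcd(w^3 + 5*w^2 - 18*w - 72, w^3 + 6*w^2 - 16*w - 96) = w^2 + 2*w - 24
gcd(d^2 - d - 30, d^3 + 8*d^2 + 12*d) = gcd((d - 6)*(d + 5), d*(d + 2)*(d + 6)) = 1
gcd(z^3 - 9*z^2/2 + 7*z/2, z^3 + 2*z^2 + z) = z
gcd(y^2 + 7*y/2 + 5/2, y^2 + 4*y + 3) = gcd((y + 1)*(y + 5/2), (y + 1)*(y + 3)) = y + 1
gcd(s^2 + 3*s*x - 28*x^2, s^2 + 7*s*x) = s + 7*x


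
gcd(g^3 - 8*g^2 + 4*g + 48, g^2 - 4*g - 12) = g^2 - 4*g - 12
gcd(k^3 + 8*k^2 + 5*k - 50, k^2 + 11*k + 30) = k + 5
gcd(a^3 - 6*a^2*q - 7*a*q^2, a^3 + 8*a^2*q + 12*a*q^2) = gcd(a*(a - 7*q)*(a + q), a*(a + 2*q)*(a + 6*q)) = a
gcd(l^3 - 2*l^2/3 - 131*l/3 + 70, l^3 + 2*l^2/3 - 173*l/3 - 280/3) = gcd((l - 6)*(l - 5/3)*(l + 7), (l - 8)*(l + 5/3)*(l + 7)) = l + 7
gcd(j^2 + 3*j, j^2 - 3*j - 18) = j + 3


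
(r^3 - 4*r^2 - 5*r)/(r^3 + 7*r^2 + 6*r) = (r - 5)/(r + 6)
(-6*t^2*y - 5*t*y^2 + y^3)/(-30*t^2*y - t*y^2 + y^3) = (t + y)/(5*t + y)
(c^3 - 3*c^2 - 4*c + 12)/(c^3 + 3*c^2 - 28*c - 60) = (c^2 - 5*c + 6)/(c^2 + c - 30)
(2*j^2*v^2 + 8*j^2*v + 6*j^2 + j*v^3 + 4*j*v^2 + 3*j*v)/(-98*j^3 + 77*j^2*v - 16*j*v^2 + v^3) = j*(2*j*v^2 + 8*j*v + 6*j + v^3 + 4*v^2 + 3*v)/(-98*j^3 + 77*j^2*v - 16*j*v^2 + v^3)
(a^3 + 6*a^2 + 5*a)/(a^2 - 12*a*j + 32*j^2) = a*(a^2 + 6*a + 5)/(a^2 - 12*a*j + 32*j^2)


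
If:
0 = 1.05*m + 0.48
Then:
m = -0.46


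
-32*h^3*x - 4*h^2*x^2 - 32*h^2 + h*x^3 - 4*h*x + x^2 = (-8*h + x)*(4*h + x)*(h*x + 1)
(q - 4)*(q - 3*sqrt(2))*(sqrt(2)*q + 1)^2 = 2*q^4 - 8*q^3 - 4*sqrt(2)*q^3 - 11*q^2 + 16*sqrt(2)*q^2 - 3*sqrt(2)*q + 44*q + 12*sqrt(2)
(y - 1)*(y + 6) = y^2 + 5*y - 6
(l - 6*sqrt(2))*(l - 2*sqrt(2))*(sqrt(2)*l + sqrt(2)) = sqrt(2)*l^3 - 16*l^2 + sqrt(2)*l^2 - 16*l + 24*sqrt(2)*l + 24*sqrt(2)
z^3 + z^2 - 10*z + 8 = (z - 2)*(z - 1)*(z + 4)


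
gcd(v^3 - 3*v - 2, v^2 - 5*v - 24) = 1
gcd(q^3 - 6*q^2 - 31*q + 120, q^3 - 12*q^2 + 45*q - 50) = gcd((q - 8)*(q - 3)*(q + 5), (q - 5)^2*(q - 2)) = 1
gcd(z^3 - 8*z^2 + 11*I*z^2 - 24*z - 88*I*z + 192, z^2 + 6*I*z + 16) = z + 8*I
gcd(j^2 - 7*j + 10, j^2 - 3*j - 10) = j - 5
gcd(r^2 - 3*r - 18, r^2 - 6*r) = r - 6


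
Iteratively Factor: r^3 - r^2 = (r)*(r^2 - r) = r^2*(r - 1)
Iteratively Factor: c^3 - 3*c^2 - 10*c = (c + 2)*(c^2 - 5*c) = (c - 5)*(c + 2)*(c)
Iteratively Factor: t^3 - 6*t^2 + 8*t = (t - 2)*(t^2 - 4*t) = (t - 4)*(t - 2)*(t)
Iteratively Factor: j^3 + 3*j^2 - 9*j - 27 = (j + 3)*(j^2 - 9) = (j - 3)*(j + 3)*(j + 3)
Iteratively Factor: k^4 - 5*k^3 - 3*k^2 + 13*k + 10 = (k + 1)*(k^3 - 6*k^2 + 3*k + 10) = (k - 5)*(k + 1)*(k^2 - k - 2) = (k - 5)*(k - 2)*(k + 1)*(k + 1)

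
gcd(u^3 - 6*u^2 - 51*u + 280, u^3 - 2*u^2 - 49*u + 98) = u + 7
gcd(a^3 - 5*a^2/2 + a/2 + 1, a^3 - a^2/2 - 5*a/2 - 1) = a^2 - 3*a/2 - 1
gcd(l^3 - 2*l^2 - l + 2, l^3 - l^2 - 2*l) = l^2 - l - 2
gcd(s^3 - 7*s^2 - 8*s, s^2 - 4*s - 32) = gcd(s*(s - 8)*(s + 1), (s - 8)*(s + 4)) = s - 8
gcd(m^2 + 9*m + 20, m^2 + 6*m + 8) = m + 4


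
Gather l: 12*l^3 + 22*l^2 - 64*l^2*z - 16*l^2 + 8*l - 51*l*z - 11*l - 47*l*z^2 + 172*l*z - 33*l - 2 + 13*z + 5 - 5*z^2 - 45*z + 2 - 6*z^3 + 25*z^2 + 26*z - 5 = 12*l^3 + l^2*(6 - 64*z) + l*(-47*z^2 + 121*z - 36) - 6*z^3 + 20*z^2 - 6*z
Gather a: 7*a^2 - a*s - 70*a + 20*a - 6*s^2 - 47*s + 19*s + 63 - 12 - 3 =7*a^2 + a*(-s - 50) - 6*s^2 - 28*s + 48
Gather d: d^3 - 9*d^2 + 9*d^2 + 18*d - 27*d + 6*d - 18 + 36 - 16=d^3 - 3*d + 2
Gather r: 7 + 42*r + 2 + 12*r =54*r + 9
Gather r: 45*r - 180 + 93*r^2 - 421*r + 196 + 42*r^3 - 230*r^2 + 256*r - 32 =42*r^3 - 137*r^2 - 120*r - 16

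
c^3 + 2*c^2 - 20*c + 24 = (c - 2)^2*(c + 6)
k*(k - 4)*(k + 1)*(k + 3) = k^4 - 13*k^2 - 12*k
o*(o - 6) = o^2 - 6*o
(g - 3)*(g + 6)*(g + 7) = g^3 + 10*g^2 + 3*g - 126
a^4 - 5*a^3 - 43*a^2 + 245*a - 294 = (a - 7)*(a - 3)*(a - 2)*(a + 7)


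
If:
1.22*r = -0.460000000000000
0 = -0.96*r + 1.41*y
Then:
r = -0.38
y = -0.26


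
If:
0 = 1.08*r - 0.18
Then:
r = 0.17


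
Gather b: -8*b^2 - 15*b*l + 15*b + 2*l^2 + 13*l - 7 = -8*b^2 + b*(15 - 15*l) + 2*l^2 + 13*l - 7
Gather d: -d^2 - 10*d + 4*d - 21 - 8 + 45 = -d^2 - 6*d + 16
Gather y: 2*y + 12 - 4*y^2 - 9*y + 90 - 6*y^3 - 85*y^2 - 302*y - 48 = -6*y^3 - 89*y^2 - 309*y + 54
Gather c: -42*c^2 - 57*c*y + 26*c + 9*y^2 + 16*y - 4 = -42*c^2 + c*(26 - 57*y) + 9*y^2 + 16*y - 4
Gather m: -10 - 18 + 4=-24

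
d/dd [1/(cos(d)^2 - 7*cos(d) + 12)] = (2*cos(d) - 7)*sin(d)/(cos(d)^2 - 7*cos(d) + 12)^2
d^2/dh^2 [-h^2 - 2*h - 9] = -2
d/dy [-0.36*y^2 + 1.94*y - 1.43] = 1.94 - 0.72*y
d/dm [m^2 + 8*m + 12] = 2*m + 8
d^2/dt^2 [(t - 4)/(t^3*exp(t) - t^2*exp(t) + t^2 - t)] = (t*(t^2*exp(t) - t*exp(t) + t - 1)*(-2*t^3*exp(t) - 4*t^2*exp(t) + 4*t*exp(t) - 4*t - (t - 4)*(t^3*exp(t) + 5*t^2*exp(t) + 2*t*exp(t) - 2*exp(t) + 2) + 2) + 2*(t - 4)*(t^3*exp(t) + 2*t^2*exp(t) - 2*t*exp(t) + 2*t - 1)^2)/(t^3*(t^2*exp(t) - t*exp(t) + t - 1)^3)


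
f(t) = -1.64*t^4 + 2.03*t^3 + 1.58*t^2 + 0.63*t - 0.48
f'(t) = -6.56*t^3 + 6.09*t^2 + 3.16*t + 0.63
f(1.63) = 1.96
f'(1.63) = -6.45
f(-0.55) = -0.84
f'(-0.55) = 1.83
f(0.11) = -0.39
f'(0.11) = 1.04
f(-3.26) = -241.30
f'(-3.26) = 282.33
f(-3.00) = -175.80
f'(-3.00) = 223.08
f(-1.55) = -14.69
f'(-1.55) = 34.79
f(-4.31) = -702.29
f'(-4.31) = 625.35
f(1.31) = 2.79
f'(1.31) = 0.47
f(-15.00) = -89530.68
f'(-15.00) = 23463.48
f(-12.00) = -37295.40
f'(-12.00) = 12175.35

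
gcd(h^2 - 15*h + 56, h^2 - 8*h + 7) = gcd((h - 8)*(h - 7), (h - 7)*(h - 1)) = h - 7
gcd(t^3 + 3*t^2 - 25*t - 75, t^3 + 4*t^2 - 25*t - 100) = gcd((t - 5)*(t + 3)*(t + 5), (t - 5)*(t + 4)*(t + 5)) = t^2 - 25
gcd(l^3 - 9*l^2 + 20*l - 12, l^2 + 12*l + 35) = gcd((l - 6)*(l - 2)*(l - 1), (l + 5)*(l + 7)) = 1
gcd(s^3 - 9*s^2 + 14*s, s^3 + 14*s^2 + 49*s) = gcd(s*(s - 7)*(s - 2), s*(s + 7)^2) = s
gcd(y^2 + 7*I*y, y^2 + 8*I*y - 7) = y + 7*I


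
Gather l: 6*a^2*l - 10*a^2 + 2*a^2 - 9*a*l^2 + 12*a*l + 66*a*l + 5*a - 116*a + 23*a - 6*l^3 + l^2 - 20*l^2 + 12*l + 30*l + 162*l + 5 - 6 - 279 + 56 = -8*a^2 - 88*a - 6*l^3 + l^2*(-9*a - 19) + l*(6*a^2 + 78*a + 204) - 224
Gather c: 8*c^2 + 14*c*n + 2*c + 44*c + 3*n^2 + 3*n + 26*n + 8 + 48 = 8*c^2 + c*(14*n + 46) + 3*n^2 + 29*n + 56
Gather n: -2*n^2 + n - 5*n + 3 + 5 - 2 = -2*n^2 - 4*n + 6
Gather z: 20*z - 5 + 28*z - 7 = 48*z - 12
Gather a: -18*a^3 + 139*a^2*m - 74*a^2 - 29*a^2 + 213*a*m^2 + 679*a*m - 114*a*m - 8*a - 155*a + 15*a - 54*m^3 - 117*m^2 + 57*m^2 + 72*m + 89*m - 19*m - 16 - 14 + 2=-18*a^3 + a^2*(139*m - 103) + a*(213*m^2 + 565*m - 148) - 54*m^3 - 60*m^2 + 142*m - 28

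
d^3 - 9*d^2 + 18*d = d*(d - 6)*(d - 3)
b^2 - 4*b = b*(b - 4)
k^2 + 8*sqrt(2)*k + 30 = (k + 3*sqrt(2))*(k + 5*sqrt(2))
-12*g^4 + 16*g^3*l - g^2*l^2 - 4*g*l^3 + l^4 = (-3*g + l)*(-2*g + l)*(-g + l)*(2*g + l)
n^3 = n^3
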